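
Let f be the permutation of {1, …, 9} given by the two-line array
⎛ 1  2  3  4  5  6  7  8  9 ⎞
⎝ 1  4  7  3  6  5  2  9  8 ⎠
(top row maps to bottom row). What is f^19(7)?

Tracing 7 → 2 → … returns to 7 after 4 steps, so 7 lies in a 4-cycle (2, 4, 3, 7).
On a 4-cycle, f^4 is the identity, so f^19 = f^3 there (19 ≡ 3 mod 4).
Advancing 3 steps from 7: 7 → 2 → 4 → 3.

3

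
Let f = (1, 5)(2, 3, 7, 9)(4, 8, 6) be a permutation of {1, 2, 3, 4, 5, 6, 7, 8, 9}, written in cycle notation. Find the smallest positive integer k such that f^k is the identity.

The disjoint cycles have lengths 4, 3, 2.
Since disjoint cycles commute, ord(f) = lcm(4, 3, 2) = 12.

12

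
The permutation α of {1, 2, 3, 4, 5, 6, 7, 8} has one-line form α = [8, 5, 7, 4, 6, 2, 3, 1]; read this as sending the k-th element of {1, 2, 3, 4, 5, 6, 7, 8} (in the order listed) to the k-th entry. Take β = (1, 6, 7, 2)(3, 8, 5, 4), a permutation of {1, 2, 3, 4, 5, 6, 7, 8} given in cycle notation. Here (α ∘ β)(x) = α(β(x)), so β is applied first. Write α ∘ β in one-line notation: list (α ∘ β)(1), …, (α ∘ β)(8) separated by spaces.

For each element, apply β then α: 1 → 6 → 2; 2 → 1 → 8; 3 → 8 → 1; 4 → 3 → 7; 5 → 4 → 4; 6 → 7 → 3; 7 → 2 → 5; 8 → 5 → 6.
Collecting the images, α ∘ β = [2 8 1 7 4 3 5 6].

2 8 1 7 4 3 5 6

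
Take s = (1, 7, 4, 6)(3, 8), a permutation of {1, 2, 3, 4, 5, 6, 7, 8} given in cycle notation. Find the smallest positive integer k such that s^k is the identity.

4

The cycle type of s is (4, 2, 1, 1).
The order of s is the least common multiple of its cycle lengths: lcm(4, 2) = 4.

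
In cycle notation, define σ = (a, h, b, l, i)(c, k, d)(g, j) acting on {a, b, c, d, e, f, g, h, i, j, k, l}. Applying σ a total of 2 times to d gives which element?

d lies in the 3-cycle (c, k, d).
Advancing 2 steps from d: d → c → k.

k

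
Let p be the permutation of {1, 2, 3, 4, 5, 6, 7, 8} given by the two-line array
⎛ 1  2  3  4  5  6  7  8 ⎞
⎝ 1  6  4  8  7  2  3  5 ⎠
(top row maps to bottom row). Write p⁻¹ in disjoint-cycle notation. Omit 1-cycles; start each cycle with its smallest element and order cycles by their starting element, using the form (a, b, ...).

The cycle decomposition of p is (2, 6)(3, 4, 8, 5, 7).
Reversing each cycle (and rotating so the smallest element leads) gives p⁻¹ = (2, 6)(3, 7, 5, 8, 4).

(2, 6)(3, 7, 5, 8, 4)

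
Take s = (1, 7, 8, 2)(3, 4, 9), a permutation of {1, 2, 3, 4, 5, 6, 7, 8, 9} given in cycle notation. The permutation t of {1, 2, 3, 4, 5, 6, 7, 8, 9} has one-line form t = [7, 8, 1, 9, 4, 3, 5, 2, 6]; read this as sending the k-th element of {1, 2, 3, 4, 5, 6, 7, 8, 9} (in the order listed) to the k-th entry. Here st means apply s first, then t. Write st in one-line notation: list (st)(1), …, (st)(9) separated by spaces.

5 7 9 6 4 3 2 8 1

For each element, apply s then t: 1 → 7 → 5; 2 → 1 → 7; 3 → 4 → 9; 4 → 9 → 6; 5 → 5 → 4; 6 → 6 → 3; 7 → 8 → 2; 8 → 2 → 8; 9 → 3 → 1.
Collecting the images, st = [5 7 9 6 4 3 2 8 1].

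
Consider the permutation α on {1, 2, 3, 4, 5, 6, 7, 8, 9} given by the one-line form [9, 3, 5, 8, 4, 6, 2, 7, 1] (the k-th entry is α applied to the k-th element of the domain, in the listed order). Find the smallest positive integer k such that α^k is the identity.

The disjoint-cycle form of α has cycle lengths 6, 2, 1.
The order is lcm(6, 2) = 6.

6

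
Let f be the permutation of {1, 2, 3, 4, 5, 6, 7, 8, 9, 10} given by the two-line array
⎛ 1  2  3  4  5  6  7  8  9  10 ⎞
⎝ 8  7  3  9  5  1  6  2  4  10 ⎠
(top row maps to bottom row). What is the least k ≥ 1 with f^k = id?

10

Writing f as disjoint cycles, the cycle lengths are 5, 2, 1, 1, 1.
Since disjoint cycles commute, ord(f) = lcm(5, 2) = 10.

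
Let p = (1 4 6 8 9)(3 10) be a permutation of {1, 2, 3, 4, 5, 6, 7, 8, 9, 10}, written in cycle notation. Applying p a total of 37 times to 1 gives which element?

1 lies in the 5-cycle (1 4 6 8 9).
On a 5-cycle, p^5 is the identity, so p^37 = p^2 there (37 ≡ 2 mod 5).
Advancing 2 steps from 1: 1 → 4 → 6.

6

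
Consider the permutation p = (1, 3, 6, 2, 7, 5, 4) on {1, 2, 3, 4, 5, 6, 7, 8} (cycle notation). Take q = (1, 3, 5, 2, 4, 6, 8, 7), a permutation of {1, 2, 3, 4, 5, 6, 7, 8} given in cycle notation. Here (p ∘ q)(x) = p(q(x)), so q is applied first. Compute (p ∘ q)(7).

q(7) = 1, then p(1) = 3; composing gives (p ∘ q)(7) = 3.

3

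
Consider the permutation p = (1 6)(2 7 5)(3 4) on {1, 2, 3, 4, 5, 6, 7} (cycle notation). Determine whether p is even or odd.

The cycle lengths are 3, 2, 2.
A cycle is odd iff its length is even; p has 2 even-length cycles, so sgn(p) = (−1)^2 and p is even.

even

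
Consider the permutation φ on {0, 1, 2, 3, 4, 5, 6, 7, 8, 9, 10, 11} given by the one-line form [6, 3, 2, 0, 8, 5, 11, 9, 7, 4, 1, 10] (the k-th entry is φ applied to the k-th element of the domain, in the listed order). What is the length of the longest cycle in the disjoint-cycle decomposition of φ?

6

Decomposing into disjoint cycles gives (0 6 11 10 1 3)(4 8 7 9); the longest has length 6.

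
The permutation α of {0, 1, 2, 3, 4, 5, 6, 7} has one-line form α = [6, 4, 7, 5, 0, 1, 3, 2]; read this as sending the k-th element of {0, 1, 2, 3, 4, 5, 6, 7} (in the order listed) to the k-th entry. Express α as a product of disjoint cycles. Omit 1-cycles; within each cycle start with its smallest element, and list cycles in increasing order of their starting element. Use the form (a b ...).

Start at 0 and follow images: 0 → 6 → 3 → 5 → 1 → 4 → 0, giving the cycle (0 6 3 5 1 4).
Repeating from the next unused element and collecting all non-trivial cycles gives (0 6 3 5 1 4)(2 7).

(0 6 3 5 1 4)(2 7)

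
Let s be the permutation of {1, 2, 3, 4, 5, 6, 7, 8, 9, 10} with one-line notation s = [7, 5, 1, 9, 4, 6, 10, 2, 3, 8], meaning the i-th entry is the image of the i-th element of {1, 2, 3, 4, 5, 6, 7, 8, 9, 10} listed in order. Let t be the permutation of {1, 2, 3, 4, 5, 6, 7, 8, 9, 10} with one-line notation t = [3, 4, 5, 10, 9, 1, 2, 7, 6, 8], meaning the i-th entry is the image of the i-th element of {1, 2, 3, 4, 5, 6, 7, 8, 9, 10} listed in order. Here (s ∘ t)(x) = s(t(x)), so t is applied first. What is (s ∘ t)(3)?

4

t(3) = 5, then s(5) = 4; composing gives (s ∘ t)(3) = 4.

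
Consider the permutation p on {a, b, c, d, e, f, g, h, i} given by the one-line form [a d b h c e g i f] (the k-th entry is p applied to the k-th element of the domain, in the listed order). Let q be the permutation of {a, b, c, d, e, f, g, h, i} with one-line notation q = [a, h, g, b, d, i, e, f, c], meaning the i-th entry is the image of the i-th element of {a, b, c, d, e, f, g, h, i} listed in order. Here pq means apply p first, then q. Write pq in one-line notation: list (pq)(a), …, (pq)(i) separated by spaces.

a b h f g d e c i

Chase each element through p then q: a → a → a; b → d → b; c → b → h; d → h → f; e → c → g; f → e → d; g → g → e; h → i → c; i → f → i.
Collecting the images, pq = [a b h f g d e c i].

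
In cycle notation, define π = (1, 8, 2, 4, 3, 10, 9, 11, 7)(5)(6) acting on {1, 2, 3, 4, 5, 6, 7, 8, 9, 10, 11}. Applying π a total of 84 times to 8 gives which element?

8 lies in the 9-cycle (1, 8, 2, 4, 3, 10, 9, 11, 7).
Powers repeat with period 9 on this cycle, and 84 mod 9 = 3, so π^84(8) = π^3(8).
Advancing 3 steps from 8: 8 → 2 → 4 → 3.

3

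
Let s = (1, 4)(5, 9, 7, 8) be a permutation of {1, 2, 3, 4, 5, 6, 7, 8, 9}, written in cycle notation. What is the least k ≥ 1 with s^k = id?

The disjoint cycles have lengths 4, 2, 1, 1, 1.
The order of s is the least common multiple of its cycle lengths: lcm(4, 2) = 4.

4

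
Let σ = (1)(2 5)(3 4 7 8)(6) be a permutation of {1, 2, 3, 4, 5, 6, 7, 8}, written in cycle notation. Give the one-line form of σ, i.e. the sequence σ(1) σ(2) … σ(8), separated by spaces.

1 5 4 7 2 6 8 3

Each element maps to the next entry in its cycle (wrapping to the front): 1↦1, 2↦5, 3↦4, 4↦7, 5↦2, 6↦6, 7↦8, 8↦3.
Listing these in domain order gives 1 5 4 7 2 6 8 3.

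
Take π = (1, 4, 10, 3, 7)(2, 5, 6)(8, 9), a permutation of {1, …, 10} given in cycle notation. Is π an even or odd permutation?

The cycle lengths are 5, 3, 2.
A cycle of length ℓ contributes ℓ−1 transpositions, so π is a product of 4 + 2 + 1 = 7 transpositions — odd.

odd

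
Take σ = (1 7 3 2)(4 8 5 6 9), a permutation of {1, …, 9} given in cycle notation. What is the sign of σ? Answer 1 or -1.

The cycle lengths are 5, 4.
A cycle is odd iff its length is even; σ has 1 even-length cycle, so sgn(σ) = (−1)^1 and σ is odd.

-1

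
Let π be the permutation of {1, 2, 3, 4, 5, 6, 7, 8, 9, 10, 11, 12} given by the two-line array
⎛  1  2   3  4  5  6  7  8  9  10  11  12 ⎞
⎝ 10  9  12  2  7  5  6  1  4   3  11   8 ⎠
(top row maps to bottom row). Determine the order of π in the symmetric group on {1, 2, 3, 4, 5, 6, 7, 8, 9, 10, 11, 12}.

15

The disjoint-cycle form of π has cycle lengths 5, 3, 3, 1.
Since disjoint cycles commute, ord(π) = lcm(5, 3, 3) = 15.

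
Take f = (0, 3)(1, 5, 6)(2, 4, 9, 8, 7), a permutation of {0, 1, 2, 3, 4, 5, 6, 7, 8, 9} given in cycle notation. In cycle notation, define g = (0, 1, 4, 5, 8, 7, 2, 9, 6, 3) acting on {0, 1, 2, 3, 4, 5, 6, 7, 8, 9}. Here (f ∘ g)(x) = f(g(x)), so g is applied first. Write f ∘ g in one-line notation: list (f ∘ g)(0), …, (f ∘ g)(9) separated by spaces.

5 9 8 3 6 7 0 4 2 1

Chase each element through g then f: 0 → 1 → 5; 1 → 4 → 9; 2 → 9 → 8; 3 → 0 → 3; 4 → 5 → 6; 5 → 8 → 7; 6 → 3 → 0; 7 → 2 → 4; 8 → 7 → 2; 9 → 6 → 1.
So f ∘ g in one-line form is 5 9 8 3 6 7 0 4 2 1.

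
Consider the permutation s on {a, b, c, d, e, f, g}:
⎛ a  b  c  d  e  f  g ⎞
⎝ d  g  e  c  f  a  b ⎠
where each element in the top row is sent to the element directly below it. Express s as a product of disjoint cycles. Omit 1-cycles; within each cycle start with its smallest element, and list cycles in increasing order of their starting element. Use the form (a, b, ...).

Iterating s from a gives a → d → c → e → f → a; that is the 5-cycle (a, d, c, e, f).
Repeating from the next unused element and collecting all non-trivial cycles gives (a, d, c, e, f)(b, g).

(a, d, c, e, f)(b, g)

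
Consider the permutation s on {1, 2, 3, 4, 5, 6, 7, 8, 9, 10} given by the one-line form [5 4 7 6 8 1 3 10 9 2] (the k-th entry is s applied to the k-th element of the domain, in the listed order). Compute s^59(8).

Tracing 8 → 10 → … returns to 8 after 7 steps, so 8 lies in a 7-cycle (1, 5, 8, 10, 2, 4, 6).
Since the cycle has length 7, s^59 acts on it the same as s^3 (59 mod 7 = 3).
Advancing 3 steps from 8: 8 → 10 → 2 → 4.

4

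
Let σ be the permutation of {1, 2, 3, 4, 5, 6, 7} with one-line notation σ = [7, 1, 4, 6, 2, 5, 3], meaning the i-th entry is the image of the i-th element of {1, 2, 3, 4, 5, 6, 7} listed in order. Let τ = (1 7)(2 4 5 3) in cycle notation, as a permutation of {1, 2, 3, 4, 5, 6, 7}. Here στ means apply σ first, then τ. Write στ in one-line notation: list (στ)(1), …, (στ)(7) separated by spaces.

1 7 5 6 4 3 2

(στ)(x) = τ(σ(x)). Computing each image: τ(σ(1)) = τ(7) = 1, τ(σ(2)) = τ(1) = 7, τ(σ(3)) = τ(4) = 5, τ(σ(4)) = τ(6) = 6, τ(σ(5)) = τ(2) = 4, τ(σ(6)) = τ(5) = 3, τ(σ(7)) = τ(3) = 2.
Hence στ = [1 7 5 6 4 3 2].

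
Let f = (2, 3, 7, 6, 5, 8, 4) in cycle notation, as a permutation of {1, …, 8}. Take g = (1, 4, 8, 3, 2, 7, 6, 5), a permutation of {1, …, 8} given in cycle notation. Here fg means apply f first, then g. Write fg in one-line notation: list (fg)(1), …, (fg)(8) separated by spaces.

4 2 6 7 3 1 5 8

For each element, apply f then g: 1 → 1 → 4; 2 → 3 → 2; 3 → 7 → 6; 4 → 2 → 7; 5 → 8 → 3; 6 → 5 → 1; 7 → 6 → 5; 8 → 4 → 8.
Collecting the images, fg = [4 2 6 7 3 1 5 8].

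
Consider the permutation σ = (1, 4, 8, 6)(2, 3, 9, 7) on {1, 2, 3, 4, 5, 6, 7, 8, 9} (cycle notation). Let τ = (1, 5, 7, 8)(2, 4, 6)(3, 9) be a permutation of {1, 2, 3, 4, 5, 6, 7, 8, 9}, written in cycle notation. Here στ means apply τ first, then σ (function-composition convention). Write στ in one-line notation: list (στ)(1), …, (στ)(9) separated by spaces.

5 8 7 1 2 3 6 4 9

(στ)(x) = σ(τ(x)). Computing each image: σ(τ(1)) = σ(5) = 5, σ(τ(2)) = σ(4) = 8, σ(τ(3)) = σ(9) = 7, σ(τ(4)) = σ(6) = 1, σ(τ(5)) = σ(7) = 2, σ(τ(6)) = σ(2) = 3, σ(τ(7)) = σ(8) = 6, σ(τ(8)) = σ(1) = 4, σ(τ(9)) = σ(3) = 9.
Hence στ = [5 8 7 1 2 3 6 4 9].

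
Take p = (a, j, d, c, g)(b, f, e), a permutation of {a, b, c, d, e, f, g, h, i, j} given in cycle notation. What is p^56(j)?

j lies in the 5-cycle (a, j, d, c, g).
Powers repeat with period 5 on this cycle, and 56 mod 5 = 1, so p^56(j) = p^1(j).
Advancing 1 step from j: j → d.

d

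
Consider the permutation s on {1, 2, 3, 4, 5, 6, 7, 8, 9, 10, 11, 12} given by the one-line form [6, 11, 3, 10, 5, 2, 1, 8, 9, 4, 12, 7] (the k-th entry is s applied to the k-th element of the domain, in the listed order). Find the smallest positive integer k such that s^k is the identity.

6

Decomposing into disjoint cycles gives cycle lengths 6, 2, 1, 1, 1, 1.
The order of s is the least common multiple of its cycle lengths: lcm(6, 2) = 6.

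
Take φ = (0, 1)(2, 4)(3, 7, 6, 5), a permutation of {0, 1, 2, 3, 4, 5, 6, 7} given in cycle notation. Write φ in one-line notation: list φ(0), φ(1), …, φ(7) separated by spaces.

Image by image: 0→1, 1→0, 2→4, 3→7, 4→2, 5→3, 6→5, 7→6.
So the one-line form is 1 0 4 7 2 3 5 6.

1 0 4 7 2 3 5 6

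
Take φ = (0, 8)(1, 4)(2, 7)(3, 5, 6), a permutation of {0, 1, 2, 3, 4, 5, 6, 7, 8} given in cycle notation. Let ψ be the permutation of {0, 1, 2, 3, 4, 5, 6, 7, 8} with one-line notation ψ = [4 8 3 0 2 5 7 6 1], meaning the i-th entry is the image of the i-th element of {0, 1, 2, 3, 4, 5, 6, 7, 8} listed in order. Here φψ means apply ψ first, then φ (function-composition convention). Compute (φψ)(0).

ψ(0) = 4, then φ(4) = 1; composing gives (φψ)(0) = 1.

1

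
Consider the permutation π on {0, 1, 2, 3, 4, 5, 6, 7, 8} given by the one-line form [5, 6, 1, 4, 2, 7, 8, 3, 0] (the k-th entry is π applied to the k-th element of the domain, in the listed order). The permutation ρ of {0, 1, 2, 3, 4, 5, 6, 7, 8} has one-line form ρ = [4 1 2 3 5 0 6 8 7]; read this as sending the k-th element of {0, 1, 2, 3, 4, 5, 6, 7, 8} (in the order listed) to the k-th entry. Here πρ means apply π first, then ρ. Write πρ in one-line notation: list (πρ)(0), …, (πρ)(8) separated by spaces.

(πρ)(x) = ρ(π(x)). Computing each image: ρ(π(0)) = ρ(5) = 0, ρ(π(1)) = ρ(6) = 6, ρ(π(2)) = ρ(1) = 1, ρ(π(3)) = ρ(4) = 5, ρ(π(4)) = ρ(2) = 2, ρ(π(5)) = ρ(7) = 8, ρ(π(6)) = ρ(8) = 7, ρ(π(7)) = ρ(3) = 3, ρ(π(8)) = ρ(0) = 4.
Hence πρ = [0 6 1 5 2 8 7 3 4].

0 6 1 5 2 8 7 3 4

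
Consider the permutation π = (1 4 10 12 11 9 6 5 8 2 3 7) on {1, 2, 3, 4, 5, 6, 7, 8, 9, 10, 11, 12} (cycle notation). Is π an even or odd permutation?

The cycle lengths are 12.
A cycle of length ℓ contributes ℓ−1 transpositions, so π is a product of 11 transpositions — odd.

odd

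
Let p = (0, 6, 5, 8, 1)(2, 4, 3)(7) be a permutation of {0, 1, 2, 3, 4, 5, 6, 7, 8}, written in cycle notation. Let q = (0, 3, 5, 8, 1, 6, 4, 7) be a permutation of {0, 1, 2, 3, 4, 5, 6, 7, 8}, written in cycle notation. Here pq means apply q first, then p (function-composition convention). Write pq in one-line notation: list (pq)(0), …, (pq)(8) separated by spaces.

2 5 4 8 7 1 3 6 0

For each element, apply q then p: 0 → 3 → 2; 1 → 6 → 5; 2 → 2 → 4; 3 → 5 → 8; 4 → 7 → 7; 5 → 8 → 1; 6 → 4 → 3; 7 → 0 → 6; 8 → 1 → 0.
So pq in one-line form is 2 5 4 8 7 1 3 6 0.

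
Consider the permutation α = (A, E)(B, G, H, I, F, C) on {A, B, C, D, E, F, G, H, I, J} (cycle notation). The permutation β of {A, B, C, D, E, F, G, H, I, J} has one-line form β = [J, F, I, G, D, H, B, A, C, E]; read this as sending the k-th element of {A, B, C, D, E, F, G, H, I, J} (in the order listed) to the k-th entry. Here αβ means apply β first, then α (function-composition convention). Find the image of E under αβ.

First apply β: β(E) = D, then α(D) = D. Thus (αβ)(E) = D.

D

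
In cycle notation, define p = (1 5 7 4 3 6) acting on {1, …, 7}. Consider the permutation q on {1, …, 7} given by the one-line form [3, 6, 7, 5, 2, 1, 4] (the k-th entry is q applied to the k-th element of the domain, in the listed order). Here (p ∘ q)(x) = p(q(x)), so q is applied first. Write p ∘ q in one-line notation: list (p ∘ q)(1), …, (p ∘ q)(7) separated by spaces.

6 1 4 7 2 5 3

(p ∘ q)(x) = p(q(x)). Computing each image: p(q(1)) = p(3) = 6, p(q(2)) = p(6) = 1, p(q(3)) = p(7) = 4, p(q(4)) = p(5) = 7, p(q(5)) = p(2) = 2, p(q(6)) = p(1) = 5, p(q(7)) = p(4) = 3.
Hence p ∘ q = [6 1 4 7 2 5 3].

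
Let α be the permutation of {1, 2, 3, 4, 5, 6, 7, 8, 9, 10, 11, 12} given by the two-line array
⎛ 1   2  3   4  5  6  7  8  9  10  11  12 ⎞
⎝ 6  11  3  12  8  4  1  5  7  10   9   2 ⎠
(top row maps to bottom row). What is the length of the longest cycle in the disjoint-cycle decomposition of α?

Decomposing into disjoint cycles gives (1 6 4 12 2 11 9 7)(5 8); the longest has length 8.

8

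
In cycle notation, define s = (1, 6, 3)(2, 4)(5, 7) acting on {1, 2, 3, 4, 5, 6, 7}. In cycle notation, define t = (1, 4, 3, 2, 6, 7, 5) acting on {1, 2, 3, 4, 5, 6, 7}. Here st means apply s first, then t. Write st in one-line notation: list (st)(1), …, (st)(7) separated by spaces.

(st)(x) = t(s(x)). Computing each image: t(s(1)) = t(6) = 7, t(s(2)) = t(4) = 3, t(s(3)) = t(1) = 4, t(s(4)) = t(2) = 6, t(s(5)) = t(7) = 5, t(s(6)) = t(3) = 2, t(s(7)) = t(5) = 1.
Hence st = [7 3 4 6 5 2 1].

7 3 4 6 5 2 1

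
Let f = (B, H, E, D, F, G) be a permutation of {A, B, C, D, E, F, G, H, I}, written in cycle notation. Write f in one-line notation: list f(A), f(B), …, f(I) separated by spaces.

A H C F D G B E I

Reading each image from the cycles: A→A, B→H, C→C, D→F, E→D, F→G, G→B, H→E, I→I.
So the one-line form is A H C F D G B E I.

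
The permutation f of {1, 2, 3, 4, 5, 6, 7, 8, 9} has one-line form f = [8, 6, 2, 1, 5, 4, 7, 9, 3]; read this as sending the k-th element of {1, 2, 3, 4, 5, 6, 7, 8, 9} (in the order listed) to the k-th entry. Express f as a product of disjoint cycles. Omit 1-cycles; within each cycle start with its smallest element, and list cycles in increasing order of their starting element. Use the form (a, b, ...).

Iterating f from 1 gives 1 → 8 → 9 → 3 → 2 → 6 → 4 → 1; that is the 7-cycle (1, 8, 9, 3, 2, 6, 4).
Repeating from the next unused element and collecting all non-trivial cycles gives (1, 8, 9, 3, 2, 6, 4).

(1, 8, 9, 3, 2, 6, 4)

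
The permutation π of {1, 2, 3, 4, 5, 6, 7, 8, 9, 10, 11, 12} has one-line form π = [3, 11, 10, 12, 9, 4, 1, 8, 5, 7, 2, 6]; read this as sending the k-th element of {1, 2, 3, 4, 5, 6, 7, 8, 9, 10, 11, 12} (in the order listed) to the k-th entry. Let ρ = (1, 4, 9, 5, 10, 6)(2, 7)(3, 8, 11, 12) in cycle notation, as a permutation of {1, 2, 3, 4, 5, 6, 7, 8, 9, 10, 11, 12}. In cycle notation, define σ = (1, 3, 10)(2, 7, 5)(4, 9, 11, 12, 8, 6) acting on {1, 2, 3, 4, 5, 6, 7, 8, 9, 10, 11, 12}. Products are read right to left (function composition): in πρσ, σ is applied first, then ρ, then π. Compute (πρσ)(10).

12

Chase 10: σ(10) = 1; ρ(1) = 4; π(4) = 12. Hence (πρσ)(10) = 12.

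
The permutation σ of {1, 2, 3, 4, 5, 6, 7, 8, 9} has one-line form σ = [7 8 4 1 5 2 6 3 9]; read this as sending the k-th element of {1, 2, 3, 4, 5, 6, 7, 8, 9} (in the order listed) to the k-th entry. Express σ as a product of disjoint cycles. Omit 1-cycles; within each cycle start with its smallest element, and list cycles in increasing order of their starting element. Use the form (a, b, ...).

From 1: 1 → 7 → 6 → 2 → 8 → 3 → 4 → 1, closing the cycle (1, 7, 6, 2, 8, 3, 4).
Repeating from the next unused element and collecting all non-trivial cycles gives (1, 7, 6, 2, 8, 3, 4).

(1, 7, 6, 2, 8, 3, 4)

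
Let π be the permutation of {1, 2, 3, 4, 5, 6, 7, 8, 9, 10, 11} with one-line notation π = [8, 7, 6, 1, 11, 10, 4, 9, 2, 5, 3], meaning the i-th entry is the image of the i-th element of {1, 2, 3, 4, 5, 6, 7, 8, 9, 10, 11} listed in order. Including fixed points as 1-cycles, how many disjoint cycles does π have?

The cycle decomposition is (1, 8, 9, 2, 7, 4)(3, 6, 10, 5, 11), which has 2 cycles (counting 1-cycles).

2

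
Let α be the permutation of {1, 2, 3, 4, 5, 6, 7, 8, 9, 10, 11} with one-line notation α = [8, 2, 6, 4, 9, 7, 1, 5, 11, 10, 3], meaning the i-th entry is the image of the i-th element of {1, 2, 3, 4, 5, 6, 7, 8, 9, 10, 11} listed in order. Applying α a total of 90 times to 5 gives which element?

11

Tracing 5 → 9 → … returns to 5 after 8 steps, so 5 lies in an 8-cycle (1 8 5 9 11 3 6 7).
Since the cycle has length 8, α^90 acts on it the same as α^2 (90 mod 8 = 2).
Stepping 2 places around the cycle: 5 → 9 → 11.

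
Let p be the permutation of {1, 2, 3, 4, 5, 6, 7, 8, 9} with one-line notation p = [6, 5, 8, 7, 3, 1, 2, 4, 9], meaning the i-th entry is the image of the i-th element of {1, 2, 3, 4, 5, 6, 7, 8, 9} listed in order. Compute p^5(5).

2

Tracing 5 → 3 → … returns to 5 after 6 steps, so 5 lies in a 6-cycle (2 5 3 8 4 7).
Stepping 5 places around the cycle: 5 → 3 → 8 → 4 → 7 → 2.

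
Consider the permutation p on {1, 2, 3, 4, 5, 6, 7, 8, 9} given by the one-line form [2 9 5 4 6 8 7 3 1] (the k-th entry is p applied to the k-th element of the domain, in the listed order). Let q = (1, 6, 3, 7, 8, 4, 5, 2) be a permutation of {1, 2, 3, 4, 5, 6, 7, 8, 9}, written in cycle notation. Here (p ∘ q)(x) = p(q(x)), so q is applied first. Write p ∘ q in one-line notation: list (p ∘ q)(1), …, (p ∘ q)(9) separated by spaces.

8 2 7 6 9 5 3 4 1

Chase each element through q then p: 1 → 6 → 8; 2 → 1 → 2; 3 → 7 → 7; 4 → 5 → 6; 5 → 2 → 9; 6 → 3 → 5; 7 → 8 → 3; 8 → 4 → 4; 9 → 9 → 1.
So p ∘ q in one-line form is 8 2 7 6 9 5 3 4 1.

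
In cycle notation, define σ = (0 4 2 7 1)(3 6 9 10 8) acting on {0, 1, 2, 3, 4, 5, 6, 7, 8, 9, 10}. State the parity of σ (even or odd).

even

The cycle lengths are 5, 5, 1.
A cycle of length ℓ contributes ℓ−1 transpositions, so σ is a product of 4 + 4 = 8 transpositions — even.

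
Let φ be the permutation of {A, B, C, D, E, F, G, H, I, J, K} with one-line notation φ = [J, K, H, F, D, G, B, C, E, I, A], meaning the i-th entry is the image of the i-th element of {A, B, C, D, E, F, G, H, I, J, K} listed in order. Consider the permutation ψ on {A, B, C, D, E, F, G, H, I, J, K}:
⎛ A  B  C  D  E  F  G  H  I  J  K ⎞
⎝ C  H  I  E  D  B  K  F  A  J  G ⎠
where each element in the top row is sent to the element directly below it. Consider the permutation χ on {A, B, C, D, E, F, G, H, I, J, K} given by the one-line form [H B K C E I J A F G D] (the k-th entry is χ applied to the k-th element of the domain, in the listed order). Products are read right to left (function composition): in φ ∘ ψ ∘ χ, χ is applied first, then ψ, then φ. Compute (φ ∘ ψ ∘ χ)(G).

I

Apply the permutations in order: χ(G) = J, then ψ(J) = J, then φ(J) = I. So (φ ∘ ψ ∘ χ)(G) = I.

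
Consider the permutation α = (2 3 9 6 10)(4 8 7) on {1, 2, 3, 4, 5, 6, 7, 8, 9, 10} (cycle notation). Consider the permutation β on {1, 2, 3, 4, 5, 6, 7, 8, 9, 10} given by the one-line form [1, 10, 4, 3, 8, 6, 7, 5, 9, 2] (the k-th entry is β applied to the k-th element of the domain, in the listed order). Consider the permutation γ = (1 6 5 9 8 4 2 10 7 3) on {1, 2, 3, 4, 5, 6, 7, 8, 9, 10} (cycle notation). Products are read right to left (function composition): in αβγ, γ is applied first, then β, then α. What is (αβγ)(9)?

Chase 9: γ(9) = 8; β(8) = 5; α(5) = 5. Hence (αβγ)(9) = 5.

5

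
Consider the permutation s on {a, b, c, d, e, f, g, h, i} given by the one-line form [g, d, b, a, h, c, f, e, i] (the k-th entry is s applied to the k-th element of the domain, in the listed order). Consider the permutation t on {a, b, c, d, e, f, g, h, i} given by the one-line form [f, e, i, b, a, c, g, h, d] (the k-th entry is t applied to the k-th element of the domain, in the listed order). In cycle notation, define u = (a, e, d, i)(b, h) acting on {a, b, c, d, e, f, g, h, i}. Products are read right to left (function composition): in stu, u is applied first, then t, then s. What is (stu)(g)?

Chase g: u(g) = g; t(g) = g; s(g) = f. Hence (stu)(g) = f.

f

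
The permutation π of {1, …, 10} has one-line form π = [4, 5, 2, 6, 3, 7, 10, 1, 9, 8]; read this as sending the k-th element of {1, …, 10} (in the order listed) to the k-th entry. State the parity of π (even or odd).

In disjoint-cycle form the cycle lengths are 6, 3, 1.
A cycle is odd iff its length is even; π has 1 even-length cycle, so sgn(π) = (−1)^1 and π is odd.

odd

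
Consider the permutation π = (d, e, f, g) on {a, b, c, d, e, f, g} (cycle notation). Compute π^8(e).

e

e lies in the 4-cycle (d, e, f, g).
On a 4-cycle, π^4 is the identity, so π^8 = π^0 there (8 ≡ 0 mod 4).
So π^8(e) = e.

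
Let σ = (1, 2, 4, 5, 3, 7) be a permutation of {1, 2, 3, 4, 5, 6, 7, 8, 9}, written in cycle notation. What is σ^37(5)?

3

5 lies in the 6-cycle (1, 2, 4, 5, 3, 7).
On a 6-cycle, σ^6 is the identity, so σ^37 = σ^1 there (37 ≡ 1 mod 6).
Advancing 1 step from 5: 5 → 3.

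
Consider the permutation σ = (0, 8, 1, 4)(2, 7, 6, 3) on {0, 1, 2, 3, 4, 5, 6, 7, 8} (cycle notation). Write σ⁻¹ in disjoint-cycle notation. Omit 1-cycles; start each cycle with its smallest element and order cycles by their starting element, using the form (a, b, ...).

The inverse reverses each cycle.
After reversing and putting each cycle's least element first, σ⁻¹ = (0, 4, 1, 8)(2, 3, 6, 7).

(0, 4, 1, 8)(2, 3, 6, 7)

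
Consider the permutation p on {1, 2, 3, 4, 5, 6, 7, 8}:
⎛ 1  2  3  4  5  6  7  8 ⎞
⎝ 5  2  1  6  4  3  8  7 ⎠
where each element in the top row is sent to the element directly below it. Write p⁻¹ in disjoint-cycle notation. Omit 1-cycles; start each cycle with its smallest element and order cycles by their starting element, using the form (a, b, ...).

(1, 3, 6, 4, 5)(7, 8)

The cycle decomposition of p is (1, 5, 4, 6, 3)(7, 8).
The inverse reverses every cycle; in canonical form, p⁻¹ = (1, 3, 6, 4, 5)(7, 8).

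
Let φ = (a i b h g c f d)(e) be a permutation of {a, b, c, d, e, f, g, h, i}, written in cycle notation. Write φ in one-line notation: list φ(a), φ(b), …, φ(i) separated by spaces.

Image by image: a→i, b→h, c→f, d→a, e→e, f→d, g→c, h→g, i→b.
Listing these in domain order gives i h f a e d c g b.

i h f a e d c g b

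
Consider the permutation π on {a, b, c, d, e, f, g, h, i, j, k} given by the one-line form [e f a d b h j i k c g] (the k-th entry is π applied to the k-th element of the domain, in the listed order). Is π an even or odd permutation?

odd

In disjoint-cycle form the cycle lengths are 10, 1.
A cycle is odd iff its length is even; π has 1 even-length cycle, so sgn(π) = (−1)^1 and π is odd.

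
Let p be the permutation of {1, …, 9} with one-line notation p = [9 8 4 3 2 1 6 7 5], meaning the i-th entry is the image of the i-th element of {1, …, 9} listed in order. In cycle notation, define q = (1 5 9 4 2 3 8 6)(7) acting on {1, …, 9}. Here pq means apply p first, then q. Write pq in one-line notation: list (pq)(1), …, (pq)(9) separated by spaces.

Chase each element through p then q: 1 → 9 → 4; 2 → 8 → 6; 3 → 4 → 2; 4 → 3 → 8; 5 → 2 → 3; 6 → 1 → 5; 7 → 6 → 1; 8 → 7 → 7; 9 → 5 → 9.
So pq in one-line form is 4 6 2 8 3 5 1 7 9.

4 6 2 8 3 5 1 7 9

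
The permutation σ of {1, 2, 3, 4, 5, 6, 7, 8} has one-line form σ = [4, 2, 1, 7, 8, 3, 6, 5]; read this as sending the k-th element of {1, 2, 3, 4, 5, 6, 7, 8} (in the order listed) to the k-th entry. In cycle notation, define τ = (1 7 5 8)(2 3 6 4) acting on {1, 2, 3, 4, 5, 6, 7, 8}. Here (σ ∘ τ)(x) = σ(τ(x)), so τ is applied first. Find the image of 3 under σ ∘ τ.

3

τ(3) = 6, then σ(6) = 3; composing gives (σ ∘ τ)(3) = 3.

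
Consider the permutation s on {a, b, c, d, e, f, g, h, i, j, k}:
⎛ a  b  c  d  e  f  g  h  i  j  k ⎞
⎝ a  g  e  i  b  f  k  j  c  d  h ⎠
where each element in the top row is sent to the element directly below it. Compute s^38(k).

Tracing k → h → … returns to k after 9 steps, so k lies in a 9-cycle (b, g, k, h, j, d, i, c, e).
Powers repeat with period 9 on this cycle, and 38 mod 9 = 2, so s^38(k) = s^2(k).
Advancing 2 steps from k: k → h → j.

j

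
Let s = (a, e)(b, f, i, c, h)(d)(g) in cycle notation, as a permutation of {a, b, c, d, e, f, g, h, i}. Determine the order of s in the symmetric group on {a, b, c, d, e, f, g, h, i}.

10

The disjoint cycles have lengths 5, 2, 1, 1.
Since disjoint cycles commute, ord(s) = lcm(5, 2) = 10.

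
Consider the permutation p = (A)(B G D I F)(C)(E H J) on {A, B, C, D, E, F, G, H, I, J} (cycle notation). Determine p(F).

F appears in (B G D I F); the next entry (wrapping around) is B.

B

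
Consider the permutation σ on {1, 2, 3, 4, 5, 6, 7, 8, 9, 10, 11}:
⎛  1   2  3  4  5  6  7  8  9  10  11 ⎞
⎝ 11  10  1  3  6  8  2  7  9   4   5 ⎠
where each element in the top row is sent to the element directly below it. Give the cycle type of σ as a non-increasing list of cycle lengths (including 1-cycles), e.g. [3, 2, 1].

The disjoint cycles are (1 11 5 6 8 7 2 10 4 3)(9), with lengths 10, 1 in non-increasing order.

[10, 1]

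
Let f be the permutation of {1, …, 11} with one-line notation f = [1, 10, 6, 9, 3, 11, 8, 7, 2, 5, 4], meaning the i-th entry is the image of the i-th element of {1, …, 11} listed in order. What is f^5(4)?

3

Tracing 4 → 9 → … returns to 4 after 8 steps, so 4 lies in an 8-cycle (2, 10, 5, 3, 6, 11, 4, 9).
Stepping 5 places around the cycle: 4 → 9 → 2 → 10 → 5 → 3.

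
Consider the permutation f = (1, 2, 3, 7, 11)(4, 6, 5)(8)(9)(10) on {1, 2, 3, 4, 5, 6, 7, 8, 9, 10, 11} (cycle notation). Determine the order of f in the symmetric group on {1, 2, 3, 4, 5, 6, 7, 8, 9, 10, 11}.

15

The disjoint cycles have lengths 5, 3, 1, 1, 1.
Since disjoint cycles commute, ord(f) = lcm(5, 3) = 15.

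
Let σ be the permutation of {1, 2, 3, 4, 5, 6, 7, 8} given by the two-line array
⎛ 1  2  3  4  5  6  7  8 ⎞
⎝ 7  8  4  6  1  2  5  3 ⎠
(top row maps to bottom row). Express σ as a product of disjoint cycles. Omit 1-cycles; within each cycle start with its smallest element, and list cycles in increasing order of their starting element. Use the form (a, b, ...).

Start at 1 and follow images: 1 → 7 → 5 → 1, giving the cycle (1, 7, 5).
Repeating from the next unused element and collecting all non-trivial cycles gives (1, 7, 5)(2, 8, 3, 4, 6).

(1, 7, 5)(2, 8, 3, 4, 6)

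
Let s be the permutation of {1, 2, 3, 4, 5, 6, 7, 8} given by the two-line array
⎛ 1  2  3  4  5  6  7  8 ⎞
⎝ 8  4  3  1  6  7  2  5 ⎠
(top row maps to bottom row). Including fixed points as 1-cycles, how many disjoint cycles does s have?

The cycle decomposition is (1 8 5 6 7 2 4)(3), which has 2 cycles (counting 1-cycles).

2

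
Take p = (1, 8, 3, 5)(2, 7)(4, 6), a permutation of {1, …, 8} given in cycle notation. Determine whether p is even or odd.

The cycle lengths are 4, 2, 2.
A cycle of length ℓ contributes ℓ−1 transpositions, so p is a product of 3 + 1 + 1 = 5 transpositions — odd.

odd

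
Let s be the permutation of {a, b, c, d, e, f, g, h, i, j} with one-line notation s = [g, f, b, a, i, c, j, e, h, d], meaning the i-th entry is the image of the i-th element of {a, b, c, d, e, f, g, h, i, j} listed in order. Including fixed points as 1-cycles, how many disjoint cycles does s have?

The cycle decomposition is (a g j d)(b f c)(e i h), which has 3 cycles (counting 1-cycles).

3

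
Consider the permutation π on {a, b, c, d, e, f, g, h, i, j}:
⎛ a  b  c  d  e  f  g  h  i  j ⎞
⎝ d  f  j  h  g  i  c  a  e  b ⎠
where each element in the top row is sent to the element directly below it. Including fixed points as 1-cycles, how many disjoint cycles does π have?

2

The cycle decomposition is (a d h)(b f i e g c j), which has 2 cycles (counting 1-cycles).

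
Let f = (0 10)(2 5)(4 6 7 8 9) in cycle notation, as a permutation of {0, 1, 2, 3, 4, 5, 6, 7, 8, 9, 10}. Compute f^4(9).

8

9 lies in the 5-cycle (4 6 7 8 9).
Advancing 4 steps from 9: 9 → 4 → 6 → 7 → 8.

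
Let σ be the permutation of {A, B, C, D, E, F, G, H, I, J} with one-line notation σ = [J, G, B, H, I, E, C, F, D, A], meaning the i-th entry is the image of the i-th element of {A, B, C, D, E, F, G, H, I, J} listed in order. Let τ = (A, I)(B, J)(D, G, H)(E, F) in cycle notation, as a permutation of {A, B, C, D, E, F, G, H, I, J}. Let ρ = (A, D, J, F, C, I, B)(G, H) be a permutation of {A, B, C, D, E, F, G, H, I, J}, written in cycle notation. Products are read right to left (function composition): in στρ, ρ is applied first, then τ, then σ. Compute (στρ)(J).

Chase J: ρ(J) = F; τ(F) = E; σ(E) = I. Hence (στρ)(J) = I.

I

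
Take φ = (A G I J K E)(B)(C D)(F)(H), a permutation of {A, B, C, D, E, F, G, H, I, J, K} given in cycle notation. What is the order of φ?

6

The cycle type of φ is (6, 2, 1, 1, 1).
The order is lcm(6, 2) = 6.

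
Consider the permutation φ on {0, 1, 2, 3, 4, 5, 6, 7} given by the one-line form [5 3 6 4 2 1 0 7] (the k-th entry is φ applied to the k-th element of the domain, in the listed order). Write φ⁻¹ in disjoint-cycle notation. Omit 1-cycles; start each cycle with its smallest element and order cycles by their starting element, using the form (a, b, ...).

(0, 6, 2, 4, 3, 1, 5)

The cycle decomposition of φ is (0, 5, 1, 3, 4, 2, 6).
Reversing each cycle (and rotating so the smallest element leads) gives φ⁻¹ = (0, 6, 2, 4, 3, 1, 5).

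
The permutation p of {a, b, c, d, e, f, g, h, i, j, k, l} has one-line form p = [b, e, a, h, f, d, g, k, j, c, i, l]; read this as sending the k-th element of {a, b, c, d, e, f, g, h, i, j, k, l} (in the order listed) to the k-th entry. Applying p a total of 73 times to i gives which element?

a

Tracing i → j → … returns to i after 10 steps, so i lies in a 10-cycle (a, b, e, f, d, h, k, i, j, c).
Powers repeat with period 10 on this cycle, and 73 mod 10 = 3, so p^73(i) = p^3(i).
Stepping 3 places around the cycle: i → j → c → a.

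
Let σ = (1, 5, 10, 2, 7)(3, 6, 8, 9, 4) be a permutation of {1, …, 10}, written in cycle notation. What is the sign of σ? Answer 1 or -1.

The cycle lengths are 5, 5.
A cycle of length ℓ contributes ℓ−1 transpositions, so σ is a product of 4 + 4 = 8 transpositions — even.

1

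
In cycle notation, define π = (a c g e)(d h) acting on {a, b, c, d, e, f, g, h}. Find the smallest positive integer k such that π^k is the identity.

4

The cycle type of π is (4, 2, 1, 1).
The order is lcm(4, 2) = 4.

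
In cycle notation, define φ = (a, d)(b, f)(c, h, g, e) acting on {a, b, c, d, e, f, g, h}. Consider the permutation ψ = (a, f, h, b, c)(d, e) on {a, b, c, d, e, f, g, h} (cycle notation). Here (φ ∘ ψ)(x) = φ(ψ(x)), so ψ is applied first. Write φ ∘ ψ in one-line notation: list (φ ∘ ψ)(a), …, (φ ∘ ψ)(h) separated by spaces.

Chase each element through ψ then φ: a → f → b; b → c → h; c → a → d; d → e → c; e → d → a; f → h → g; g → g → e; h → b → f.
Collecting the images, φ ∘ ψ = [b h d c a g e f].

b h d c a g e f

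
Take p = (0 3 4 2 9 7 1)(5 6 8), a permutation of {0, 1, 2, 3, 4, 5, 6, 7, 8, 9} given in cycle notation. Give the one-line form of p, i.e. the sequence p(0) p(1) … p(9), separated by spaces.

3 0 9 4 2 6 8 1 5 7

Reading each image from the cycles: 0↦3, 1↦0, 2↦9, 3↦4, 4↦2, 5↦6, 6↦8, 7↦1, 8↦5, 9↦7.
So the one-line form is 3 0 9 4 2 6 8 1 5 7.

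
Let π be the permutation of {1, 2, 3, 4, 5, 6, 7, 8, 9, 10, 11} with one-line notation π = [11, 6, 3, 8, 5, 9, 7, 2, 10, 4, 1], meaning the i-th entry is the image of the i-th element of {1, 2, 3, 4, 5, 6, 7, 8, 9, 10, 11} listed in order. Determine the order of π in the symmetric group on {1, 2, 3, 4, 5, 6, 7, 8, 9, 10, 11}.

6

The disjoint-cycle form of π has cycle lengths 6, 2, 1, 1, 1.
Since disjoint cycles commute, ord(π) = lcm(6, 2) = 6.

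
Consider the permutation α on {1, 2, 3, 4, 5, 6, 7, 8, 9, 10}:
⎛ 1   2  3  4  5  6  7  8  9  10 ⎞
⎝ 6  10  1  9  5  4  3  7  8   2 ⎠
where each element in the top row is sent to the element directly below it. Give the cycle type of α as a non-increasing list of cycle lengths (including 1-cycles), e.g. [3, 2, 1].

[7, 2, 1]

The disjoint cycles are (1, 6, 4, 9, 8, 7, 3)(2, 10)(5), with lengths 7, 2, 1 in non-increasing order.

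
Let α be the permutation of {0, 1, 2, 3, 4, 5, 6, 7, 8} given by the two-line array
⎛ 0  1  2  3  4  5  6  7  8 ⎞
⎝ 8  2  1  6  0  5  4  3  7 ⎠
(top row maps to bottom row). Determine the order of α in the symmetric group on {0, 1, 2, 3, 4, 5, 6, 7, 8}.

The disjoint-cycle form of α has cycle lengths 6, 2, 1.
Since disjoint cycles commute, ord(α) = lcm(6, 2) = 6.

6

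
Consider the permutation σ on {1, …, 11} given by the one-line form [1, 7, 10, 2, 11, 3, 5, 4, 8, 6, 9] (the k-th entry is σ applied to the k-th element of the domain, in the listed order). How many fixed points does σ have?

1

The fixed points (elements with σ(x) = x) are {1}, so there is 1.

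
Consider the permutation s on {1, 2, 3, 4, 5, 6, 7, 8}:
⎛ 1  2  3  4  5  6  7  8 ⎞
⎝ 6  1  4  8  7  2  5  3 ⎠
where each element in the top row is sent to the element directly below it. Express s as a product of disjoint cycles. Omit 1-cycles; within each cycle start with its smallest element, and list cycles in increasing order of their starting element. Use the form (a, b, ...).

Start at 1 and follow images: 1 → 6 → 2 → 1, giving the cycle (1, 6, 2).
Continuing from each remaining unvisited element yields (1, 6, 2)(3, 4, 8)(5, 7).

(1, 6, 2)(3, 4, 8)(5, 7)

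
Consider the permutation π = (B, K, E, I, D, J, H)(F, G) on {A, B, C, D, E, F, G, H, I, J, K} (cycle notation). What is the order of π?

14

The cycle type of π is (7, 2, 1, 1).
Since disjoint cycles commute, ord(π) = lcm(7, 2) = 14.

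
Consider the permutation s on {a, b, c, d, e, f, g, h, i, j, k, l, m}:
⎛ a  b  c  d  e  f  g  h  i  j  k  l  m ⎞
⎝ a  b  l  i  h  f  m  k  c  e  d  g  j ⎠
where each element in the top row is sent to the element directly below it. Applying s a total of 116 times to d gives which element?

j

Tracing d → i → … returns to d after 10 steps, so d lies in a 10-cycle (c, l, g, m, j, e, h, k, d, i).
Since the cycle has length 10, s^116 acts on it the same as s^6 (116 mod 10 = 6).
Advancing 6 steps from d: d → i → c → l → g → m → j.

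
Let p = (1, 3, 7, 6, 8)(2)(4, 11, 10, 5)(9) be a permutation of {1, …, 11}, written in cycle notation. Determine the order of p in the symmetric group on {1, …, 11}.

20

The disjoint cycles have lengths 5, 4, 1, 1.
The order of p is the least common multiple of its cycle lengths: lcm(5, 4) = 20.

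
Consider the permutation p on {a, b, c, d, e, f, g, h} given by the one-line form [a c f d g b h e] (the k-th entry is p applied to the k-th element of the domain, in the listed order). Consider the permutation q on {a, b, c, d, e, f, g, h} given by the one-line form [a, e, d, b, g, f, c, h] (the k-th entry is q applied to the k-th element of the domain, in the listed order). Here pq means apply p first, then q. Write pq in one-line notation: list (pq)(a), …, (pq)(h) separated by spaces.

(pq)(x) = q(p(x)). Computing each image: q(p(a)) = q(a) = a, q(p(b)) = q(c) = d, q(p(c)) = q(f) = f, q(p(d)) = q(d) = b, q(p(e)) = q(g) = c, q(p(f)) = q(b) = e, q(p(g)) = q(h) = h, q(p(h)) = q(e) = g.
Hence pq = [a d f b c e h g].

a d f b c e h g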